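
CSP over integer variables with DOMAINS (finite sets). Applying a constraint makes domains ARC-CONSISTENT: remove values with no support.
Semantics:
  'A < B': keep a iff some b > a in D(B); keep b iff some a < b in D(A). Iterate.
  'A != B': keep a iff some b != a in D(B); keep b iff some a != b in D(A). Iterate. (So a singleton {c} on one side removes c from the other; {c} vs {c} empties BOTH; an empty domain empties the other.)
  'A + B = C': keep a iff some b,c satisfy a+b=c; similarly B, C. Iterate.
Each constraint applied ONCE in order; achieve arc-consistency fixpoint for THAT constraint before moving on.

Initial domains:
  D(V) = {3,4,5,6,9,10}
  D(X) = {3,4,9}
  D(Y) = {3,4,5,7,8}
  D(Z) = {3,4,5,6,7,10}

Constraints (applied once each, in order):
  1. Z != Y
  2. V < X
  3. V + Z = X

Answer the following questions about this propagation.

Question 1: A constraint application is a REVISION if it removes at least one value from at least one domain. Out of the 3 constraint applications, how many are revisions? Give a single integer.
Constraint 1 (Z != Y) on D(Z)={3,4,5,6,7,10} D(Y)={3,4,5,7,8}: no change => not a revision
Constraint 2 (V < X) on D(V)={3,4,5,6,9,10} D(X)={3,4,9}: V {3,4,5,6,9,10}->{3,4,5,6}; X {3,4,9}->{4,9} => REVISION
Constraint 3 (V + Z = X) on D(V)={3,4,5,6} D(Z)={3,4,5,6,7,10} D(X)={4,9}: Z {3,4,5,6,7,10}->{3,4,5,6}; X {4,9}->{9} => REVISION
Total revisions = 2

Answer: 2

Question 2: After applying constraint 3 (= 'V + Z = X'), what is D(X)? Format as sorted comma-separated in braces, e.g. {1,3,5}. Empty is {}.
Constraint 1 (Z != Y) on D(Z)={3,4,5,6,7,10} D(Y)={3,4,5,7,8}: no change
Constraint 2 (V < X) on D(V)={3,4,5,6,9,10} D(X)={3,4,9}: V {3,4,5,6,9,10}->{3,4,5,6}; X {3,4,9}->{4,9}
Constraint 3 (V + Z = X) on D(V)={3,4,5,6} D(Z)={3,4,5,6,7,10} D(X)={4,9}: Z {3,4,5,6,7,10}->{3,4,5,6}; X {4,9}->{9}
So after constraint 3: D(X) = {9}

Answer: {9}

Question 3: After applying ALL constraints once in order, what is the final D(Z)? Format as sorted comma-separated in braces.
Constraint 1 (Z != Y) on D(Z)={3,4,5,6,7,10} D(Y)={3,4,5,7,8}: no change
Constraint 2 (V < X) on D(V)={3,4,5,6,9,10} D(X)={3,4,9}: V {3,4,5,6,9,10}->{3,4,5,6}; X {3,4,9}->{4,9}
Constraint 3 (V + Z = X) on D(V)={3,4,5,6} D(Z)={3,4,5,6,7,10} D(X)={4,9}: Z {3,4,5,6,7,10}->{3,4,5,6}; X {4,9}->{9}
So after all 3 constraints: D(Z) = {3,4,5,6}

Answer: {3,4,5,6}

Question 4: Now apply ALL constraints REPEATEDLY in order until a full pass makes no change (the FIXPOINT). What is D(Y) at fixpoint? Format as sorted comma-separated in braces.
Answer: {3,4,5,7,8}

Derivation:
pass 0 (initial): D(Y)={3,4,5,7,8}
pass 1: V {3,4,5,6,9,10}->{3,4,5,6}; X {3,4,9}->{9}; Z {3,4,5,6,7,10}->{3,4,5,6}
pass 2: no change
Fixpoint after 2 passes: D(Y) = {3,4,5,7,8}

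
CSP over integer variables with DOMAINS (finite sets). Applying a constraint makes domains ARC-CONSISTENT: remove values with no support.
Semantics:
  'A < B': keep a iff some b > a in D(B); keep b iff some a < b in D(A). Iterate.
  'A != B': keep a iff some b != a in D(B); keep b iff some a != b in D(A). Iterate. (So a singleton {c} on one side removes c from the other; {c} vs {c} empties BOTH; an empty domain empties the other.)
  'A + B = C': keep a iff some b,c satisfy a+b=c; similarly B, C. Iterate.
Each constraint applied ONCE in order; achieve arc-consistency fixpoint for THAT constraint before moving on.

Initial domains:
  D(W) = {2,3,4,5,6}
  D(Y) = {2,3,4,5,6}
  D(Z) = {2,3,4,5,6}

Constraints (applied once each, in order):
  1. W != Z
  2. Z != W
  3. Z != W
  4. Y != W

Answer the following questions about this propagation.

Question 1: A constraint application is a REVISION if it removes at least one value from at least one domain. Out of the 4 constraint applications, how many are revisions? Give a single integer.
Answer: 0

Derivation:
Constraint 1 (W != Z) on D(W)={2,3,4,5,6} D(Z)={2,3,4,5,6}: no change => not a revision
Constraint 2 (Z != W) on D(Z)={2,3,4,5,6} D(W)={2,3,4,5,6}: no change => not a revision
Constraint 3 (Z != W) on D(Z)={2,3,4,5,6} D(W)={2,3,4,5,6}: no change => not a revision
Constraint 4 (Y != W) on D(Y)={2,3,4,5,6} D(W)={2,3,4,5,6}: no change => not a revision
Total revisions = 0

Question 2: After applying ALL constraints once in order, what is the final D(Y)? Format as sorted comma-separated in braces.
Constraint 1 (W != Z) on D(W)={2,3,4,5,6} D(Z)={2,3,4,5,6}: no change
Constraint 2 (Z != W) on D(Z)={2,3,4,5,6} D(W)={2,3,4,5,6}: no change
Constraint 3 (Z != W) on D(Z)={2,3,4,5,6} D(W)={2,3,4,5,6}: no change
Constraint 4 (Y != W) on D(Y)={2,3,4,5,6} D(W)={2,3,4,5,6}: no change
So after all 4 constraints: D(Y) = {2,3,4,5,6}

Answer: {2,3,4,5,6}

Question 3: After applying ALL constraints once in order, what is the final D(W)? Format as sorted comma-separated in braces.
Constraint 1 (W != Z) on D(W)={2,3,4,5,6} D(Z)={2,3,4,5,6}: no change
Constraint 2 (Z != W) on D(Z)={2,3,4,5,6} D(W)={2,3,4,5,6}: no change
Constraint 3 (Z != W) on D(Z)={2,3,4,5,6} D(W)={2,3,4,5,6}: no change
Constraint 4 (Y != W) on D(Y)={2,3,4,5,6} D(W)={2,3,4,5,6}: no change
So after all 4 constraints: D(W) = {2,3,4,5,6}

Answer: {2,3,4,5,6}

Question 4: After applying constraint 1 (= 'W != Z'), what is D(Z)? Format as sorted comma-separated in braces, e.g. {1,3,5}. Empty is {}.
Answer: {2,3,4,5,6}

Derivation:
Constraint 1 (W != Z) on D(W)={2,3,4,5,6} D(Z)={2,3,4,5,6}: no change
So after constraint 1: D(Z) = {2,3,4,5,6}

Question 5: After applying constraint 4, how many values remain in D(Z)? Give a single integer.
Answer: 5

Derivation:
Constraint 1 (W != Z) on D(W)={2,3,4,5,6} D(Z)={2,3,4,5,6}: no change
Constraint 2 (Z != W) on D(Z)={2,3,4,5,6} D(W)={2,3,4,5,6}: no change
Constraint 3 (Z != W) on D(Z)={2,3,4,5,6} D(W)={2,3,4,5,6}: no change
Constraint 4 (Y != W) on D(Y)={2,3,4,5,6} D(W)={2,3,4,5,6}: no change
So after constraint 4: D(Z)={2,3,4,5,6}, size = 5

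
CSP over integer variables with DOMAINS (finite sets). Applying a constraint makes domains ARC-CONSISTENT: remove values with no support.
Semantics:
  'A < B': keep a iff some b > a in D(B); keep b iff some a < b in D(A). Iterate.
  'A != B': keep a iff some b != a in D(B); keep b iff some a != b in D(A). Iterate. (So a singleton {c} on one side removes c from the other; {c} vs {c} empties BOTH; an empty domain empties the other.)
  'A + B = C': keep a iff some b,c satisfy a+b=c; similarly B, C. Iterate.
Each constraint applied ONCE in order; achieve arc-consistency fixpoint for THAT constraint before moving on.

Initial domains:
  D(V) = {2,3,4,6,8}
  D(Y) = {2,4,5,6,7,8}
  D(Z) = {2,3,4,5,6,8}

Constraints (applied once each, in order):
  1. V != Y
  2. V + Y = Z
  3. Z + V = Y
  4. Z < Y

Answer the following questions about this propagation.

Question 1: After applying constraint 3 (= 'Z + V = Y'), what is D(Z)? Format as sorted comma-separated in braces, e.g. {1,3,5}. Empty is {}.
Constraint 1 (V != Y) on D(V)={2,3,4,6,8} D(Y)={2,4,5,6,7,8}: no change
Constraint 2 (V + Y = Z) on D(V)={2,3,4,6,8} D(Y)={2,4,5,6,7,8} D(Z)={2,3,4,5,6,8}: V {2,3,4,6,8}->{2,3,4,6}; Y {2,4,5,6,7,8}->{2,4,5,6}; Z {2,3,4,5,6,8}->{4,5,6,8}
Constraint 3 (Z + V = Y) on D(Z)={4,5,6,8} D(V)={2,3,4,6} D(Y)={2,4,5,6}: Z {4,5,6,8}->{4}; V {2,3,4,6}->{2}; Y {2,4,5,6}->{6}
So after constraint 3: D(Z) = {4}

Answer: {4}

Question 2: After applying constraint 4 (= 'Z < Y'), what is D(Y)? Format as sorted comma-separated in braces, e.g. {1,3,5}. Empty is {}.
Constraint 1 (V != Y) on D(V)={2,3,4,6,8} D(Y)={2,4,5,6,7,8}: no change
Constraint 2 (V + Y = Z) on D(V)={2,3,4,6,8} D(Y)={2,4,5,6,7,8} D(Z)={2,3,4,5,6,8}: V {2,3,4,6,8}->{2,3,4,6}; Y {2,4,5,6,7,8}->{2,4,5,6}; Z {2,3,4,5,6,8}->{4,5,6,8}
Constraint 3 (Z + V = Y) on D(Z)={4,5,6,8} D(V)={2,3,4,6} D(Y)={2,4,5,6}: Z {4,5,6,8}->{4}; V {2,3,4,6}->{2}; Y {2,4,5,6}->{6}
Constraint 4 (Z < Y) on D(Z)={4} D(Y)={6}: no change
So after constraint 4: D(Y) = {6}

Answer: {6}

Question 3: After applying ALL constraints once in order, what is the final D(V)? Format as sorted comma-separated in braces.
Constraint 1 (V != Y) on D(V)={2,3,4,6,8} D(Y)={2,4,5,6,7,8}: no change
Constraint 2 (V + Y = Z) on D(V)={2,3,4,6,8} D(Y)={2,4,5,6,7,8} D(Z)={2,3,4,5,6,8}: V {2,3,4,6,8}->{2,3,4,6}; Y {2,4,5,6,7,8}->{2,4,5,6}; Z {2,3,4,5,6,8}->{4,5,6,8}
Constraint 3 (Z + V = Y) on D(Z)={4,5,6,8} D(V)={2,3,4,6} D(Y)={2,4,5,6}: Z {4,5,6,8}->{4}; V {2,3,4,6}->{2}; Y {2,4,5,6}->{6}
Constraint 4 (Z < Y) on D(Z)={4} D(Y)={6}: no change
So after all 4 constraints: D(V) = {2}

Answer: {2}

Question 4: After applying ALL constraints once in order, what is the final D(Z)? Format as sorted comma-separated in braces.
Answer: {4}

Derivation:
Constraint 1 (V != Y) on D(V)={2,3,4,6,8} D(Y)={2,4,5,6,7,8}: no change
Constraint 2 (V + Y = Z) on D(V)={2,3,4,6,8} D(Y)={2,4,5,6,7,8} D(Z)={2,3,4,5,6,8}: V {2,3,4,6,8}->{2,3,4,6}; Y {2,4,5,6,7,8}->{2,4,5,6}; Z {2,3,4,5,6,8}->{4,5,6,8}
Constraint 3 (Z + V = Y) on D(Z)={4,5,6,8} D(V)={2,3,4,6} D(Y)={2,4,5,6}: Z {4,5,6,8}->{4}; V {2,3,4,6}->{2}; Y {2,4,5,6}->{6}
Constraint 4 (Z < Y) on D(Z)={4} D(Y)={6}: no change
So after all 4 constraints: D(Z) = {4}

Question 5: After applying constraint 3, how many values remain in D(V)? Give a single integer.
Answer: 1

Derivation:
Constraint 1 (V != Y) on D(V)={2,3,4,6,8} D(Y)={2,4,5,6,7,8}: no change
Constraint 2 (V + Y = Z) on D(V)={2,3,4,6,8} D(Y)={2,4,5,6,7,8} D(Z)={2,3,4,5,6,8}: V {2,3,4,6,8}->{2,3,4,6}; Y {2,4,5,6,7,8}->{2,4,5,6}; Z {2,3,4,5,6,8}->{4,5,6,8}
Constraint 3 (Z + V = Y) on D(Z)={4,5,6,8} D(V)={2,3,4,6} D(Y)={2,4,5,6}: Z {4,5,6,8}->{4}; V {2,3,4,6}->{2}; Y {2,4,5,6}->{6}
So after constraint 3: D(V)={2}, size = 1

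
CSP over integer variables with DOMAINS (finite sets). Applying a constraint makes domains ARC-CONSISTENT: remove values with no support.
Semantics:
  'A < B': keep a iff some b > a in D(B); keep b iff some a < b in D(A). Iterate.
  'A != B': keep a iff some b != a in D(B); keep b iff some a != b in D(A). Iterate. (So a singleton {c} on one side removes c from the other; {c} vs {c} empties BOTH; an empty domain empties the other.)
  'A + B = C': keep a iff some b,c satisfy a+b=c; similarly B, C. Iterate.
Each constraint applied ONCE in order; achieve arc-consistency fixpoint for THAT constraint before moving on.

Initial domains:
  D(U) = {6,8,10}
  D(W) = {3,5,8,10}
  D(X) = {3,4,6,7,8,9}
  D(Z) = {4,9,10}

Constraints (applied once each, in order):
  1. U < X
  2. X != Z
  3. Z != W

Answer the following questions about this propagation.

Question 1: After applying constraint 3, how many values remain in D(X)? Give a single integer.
Answer: 3

Derivation:
Constraint 1 (U < X) on D(U)={6,8,10} D(X)={3,4,6,7,8,9}: U {6,8,10}->{6,8}; X {3,4,6,7,8,9}->{7,8,9}
Constraint 2 (X != Z) on D(X)={7,8,9} D(Z)={4,9,10}: no change
Constraint 3 (Z != W) on D(Z)={4,9,10} D(W)={3,5,8,10}: no change
So after constraint 3: D(X)={7,8,9}, size = 3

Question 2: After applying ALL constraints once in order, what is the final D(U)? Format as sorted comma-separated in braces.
Answer: {6,8}

Derivation:
Constraint 1 (U < X) on D(U)={6,8,10} D(X)={3,4,6,7,8,9}: U {6,8,10}->{6,8}; X {3,4,6,7,8,9}->{7,8,9}
Constraint 2 (X != Z) on D(X)={7,8,9} D(Z)={4,9,10}: no change
Constraint 3 (Z != W) on D(Z)={4,9,10} D(W)={3,5,8,10}: no change
So after all 3 constraints: D(U) = {6,8}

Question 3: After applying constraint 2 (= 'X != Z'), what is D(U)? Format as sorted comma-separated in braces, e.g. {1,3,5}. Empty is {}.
Constraint 1 (U < X) on D(U)={6,8,10} D(X)={3,4,6,7,8,9}: U {6,8,10}->{6,8}; X {3,4,6,7,8,9}->{7,8,9}
Constraint 2 (X != Z) on D(X)={7,8,9} D(Z)={4,9,10}: no change
So after constraint 2: D(U) = {6,8}

Answer: {6,8}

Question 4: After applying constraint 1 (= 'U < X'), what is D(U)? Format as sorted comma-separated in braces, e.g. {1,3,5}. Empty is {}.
Constraint 1 (U < X) on D(U)={6,8,10} D(X)={3,4,6,7,8,9}: U {6,8,10}->{6,8}; X {3,4,6,7,8,9}->{7,8,9}
So after constraint 1: D(U) = {6,8}

Answer: {6,8}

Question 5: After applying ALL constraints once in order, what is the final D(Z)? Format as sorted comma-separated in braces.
Constraint 1 (U < X) on D(U)={6,8,10} D(X)={3,4,6,7,8,9}: U {6,8,10}->{6,8}; X {3,4,6,7,8,9}->{7,8,9}
Constraint 2 (X != Z) on D(X)={7,8,9} D(Z)={4,9,10}: no change
Constraint 3 (Z != W) on D(Z)={4,9,10} D(W)={3,5,8,10}: no change
So after all 3 constraints: D(Z) = {4,9,10}

Answer: {4,9,10}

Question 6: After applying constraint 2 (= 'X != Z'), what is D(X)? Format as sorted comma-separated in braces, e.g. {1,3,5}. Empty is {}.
Constraint 1 (U < X) on D(U)={6,8,10} D(X)={3,4,6,7,8,9}: U {6,8,10}->{6,8}; X {3,4,6,7,8,9}->{7,8,9}
Constraint 2 (X != Z) on D(X)={7,8,9} D(Z)={4,9,10}: no change
So after constraint 2: D(X) = {7,8,9}

Answer: {7,8,9}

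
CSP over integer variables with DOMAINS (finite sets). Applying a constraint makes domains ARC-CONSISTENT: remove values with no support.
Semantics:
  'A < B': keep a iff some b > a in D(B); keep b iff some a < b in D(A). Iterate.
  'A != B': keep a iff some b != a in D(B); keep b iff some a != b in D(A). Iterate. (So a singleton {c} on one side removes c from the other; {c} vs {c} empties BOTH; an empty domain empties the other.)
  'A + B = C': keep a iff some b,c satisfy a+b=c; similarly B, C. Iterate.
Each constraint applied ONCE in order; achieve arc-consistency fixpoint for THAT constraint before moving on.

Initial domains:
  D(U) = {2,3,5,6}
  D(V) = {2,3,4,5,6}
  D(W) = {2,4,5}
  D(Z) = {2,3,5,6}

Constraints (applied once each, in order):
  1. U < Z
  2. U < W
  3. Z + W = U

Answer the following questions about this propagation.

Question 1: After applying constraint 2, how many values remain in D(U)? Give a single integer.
Constraint 1 (U < Z) on D(U)={2,3,5,6} D(Z)={2,3,5,6}: U {2,3,5,6}->{2,3,5}; Z {2,3,5,6}->{3,5,6}
Constraint 2 (U < W) on D(U)={2,3,5} D(W)={2,4,5}: U {2,3,5}->{2,3}; W {2,4,5}->{4,5}
So after constraint 2: D(U)={2,3}, size = 2

Answer: 2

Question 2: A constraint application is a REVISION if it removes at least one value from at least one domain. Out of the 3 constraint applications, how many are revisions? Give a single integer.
Constraint 1 (U < Z) on D(U)={2,3,5,6} D(Z)={2,3,5,6}: U {2,3,5,6}->{2,3,5}; Z {2,3,5,6}->{3,5,6} => REVISION
Constraint 2 (U < W) on D(U)={2,3,5} D(W)={2,4,5}: U {2,3,5}->{2,3}; W {2,4,5}->{4,5} => REVISION
Constraint 3 (Z + W = U) on D(Z)={3,5,6} D(W)={4,5} D(U)={2,3}: Z {3,5,6}->{}; W {4,5}->{}; U {2,3}->{} => REVISION
Total revisions = 3

Answer: 3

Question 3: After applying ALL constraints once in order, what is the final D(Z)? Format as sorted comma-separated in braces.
Constraint 1 (U < Z) on D(U)={2,3,5,6} D(Z)={2,3,5,6}: U {2,3,5,6}->{2,3,5}; Z {2,3,5,6}->{3,5,6}
Constraint 2 (U < W) on D(U)={2,3,5} D(W)={2,4,5}: U {2,3,5}->{2,3}; W {2,4,5}->{4,5}
Constraint 3 (Z + W = U) on D(Z)={3,5,6} D(W)={4,5} D(U)={2,3}: Z {3,5,6}->{}; W {4,5}->{}; U {2,3}->{}
So after all 3 constraints: D(Z) = {}

Answer: {}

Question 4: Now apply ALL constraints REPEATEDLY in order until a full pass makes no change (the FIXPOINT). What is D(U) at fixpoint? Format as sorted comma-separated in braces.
pass 0 (initial): D(U)={2,3,5,6}
pass 1: U {2,3,5,6}->{}; W {2,4,5}->{}; Z {2,3,5,6}->{}
pass 2: no change
Fixpoint after 2 passes: D(U) = {}

Answer: {}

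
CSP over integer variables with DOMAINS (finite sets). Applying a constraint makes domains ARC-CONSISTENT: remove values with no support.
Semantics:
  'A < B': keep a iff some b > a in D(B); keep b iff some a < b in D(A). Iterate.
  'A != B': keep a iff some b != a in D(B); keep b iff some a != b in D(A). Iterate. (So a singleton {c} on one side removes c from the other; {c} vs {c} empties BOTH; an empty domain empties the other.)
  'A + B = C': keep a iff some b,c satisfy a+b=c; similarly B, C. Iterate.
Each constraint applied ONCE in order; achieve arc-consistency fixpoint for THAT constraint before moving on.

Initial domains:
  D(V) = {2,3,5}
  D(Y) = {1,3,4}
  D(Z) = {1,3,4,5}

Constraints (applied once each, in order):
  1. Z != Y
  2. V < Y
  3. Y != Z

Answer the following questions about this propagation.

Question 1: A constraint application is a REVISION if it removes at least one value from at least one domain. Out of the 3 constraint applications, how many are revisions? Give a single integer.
Answer: 1

Derivation:
Constraint 1 (Z != Y) on D(Z)={1,3,4,5} D(Y)={1,3,4}: no change => not a revision
Constraint 2 (V < Y) on D(V)={2,3,5} D(Y)={1,3,4}: V {2,3,5}->{2,3}; Y {1,3,4}->{3,4} => REVISION
Constraint 3 (Y != Z) on D(Y)={3,4} D(Z)={1,3,4,5}: no change => not a revision
Total revisions = 1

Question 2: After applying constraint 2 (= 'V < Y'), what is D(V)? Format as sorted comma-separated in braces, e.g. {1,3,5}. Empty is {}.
Constraint 1 (Z != Y) on D(Z)={1,3,4,5} D(Y)={1,3,4}: no change
Constraint 2 (V < Y) on D(V)={2,3,5} D(Y)={1,3,4}: V {2,3,5}->{2,3}; Y {1,3,4}->{3,4}
So after constraint 2: D(V) = {2,3}

Answer: {2,3}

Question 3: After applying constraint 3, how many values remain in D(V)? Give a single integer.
Answer: 2

Derivation:
Constraint 1 (Z != Y) on D(Z)={1,3,4,5} D(Y)={1,3,4}: no change
Constraint 2 (V < Y) on D(V)={2,3,5} D(Y)={1,3,4}: V {2,3,5}->{2,3}; Y {1,3,4}->{3,4}
Constraint 3 (Y != Z) on D(Y)={3,4} D(Z)={1,3,4,5}: no change
So after constraint 3: D(V)={2,3}, size = 2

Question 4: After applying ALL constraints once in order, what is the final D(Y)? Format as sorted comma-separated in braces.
Constraint 1 (Z != Y) on D(Z)={1,3,4,5} D(Y)={1,3,4}: no change
Constraint 2 (V < Y) on D(V)={2,3,5} D(Y)={1,3,4}: V {2,3,5}->{2,3}; Y {1,3,4}->{3,4}
Constraint 3 (Y != Z) on D(Y)={3,4} D(Z)={1,3,4,5}: no change
So after all 3 constraints: D(Y) = {3,4}

Answer: {3,4}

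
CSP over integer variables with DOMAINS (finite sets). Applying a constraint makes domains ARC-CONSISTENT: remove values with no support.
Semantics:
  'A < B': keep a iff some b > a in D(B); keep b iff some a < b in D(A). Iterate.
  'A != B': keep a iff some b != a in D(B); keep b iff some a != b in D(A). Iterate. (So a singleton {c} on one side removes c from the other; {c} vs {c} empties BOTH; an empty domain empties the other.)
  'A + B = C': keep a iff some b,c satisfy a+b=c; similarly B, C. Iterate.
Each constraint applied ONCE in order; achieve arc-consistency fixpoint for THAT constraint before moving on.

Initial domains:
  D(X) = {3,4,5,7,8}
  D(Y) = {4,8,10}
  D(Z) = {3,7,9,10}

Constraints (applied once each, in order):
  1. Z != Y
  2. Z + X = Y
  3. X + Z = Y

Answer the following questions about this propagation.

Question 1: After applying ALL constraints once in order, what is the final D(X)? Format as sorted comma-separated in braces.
Constraint 1 (Z != Y) on D(Z)={3,7,9,10} D(Y)={4,8,10}: no change
Constraint 2 (Z + X = Y) on D(Z)={3,7,9,10} D(X)={3,4,5,7,8} D(Y)={4,8,10}: Z {3,7,9,10}->{3,7}; X {3,4,5,7,8}->{3,5,7}; Y {4,8,10}->{8,10}
Constraint 3 (X + Z = Y) on D(X)={3,5,7} D(Z)={3,7} D(Y)={8,10}: no change
So after all 3 constraints: D(X) = {3,5,7}

Answer: {3,5,7}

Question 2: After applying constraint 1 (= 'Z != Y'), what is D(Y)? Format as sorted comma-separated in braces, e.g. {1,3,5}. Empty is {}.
Answer: {4,8,10}

Derivation:
Constraint 1 (Z != Y) on D(Z)={3,7,9,10} D(Y)={4,8,10}: no change
So after constraint 1: D(Y) = {4,8,10}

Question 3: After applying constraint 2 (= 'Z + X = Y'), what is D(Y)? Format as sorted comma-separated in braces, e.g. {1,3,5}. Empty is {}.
Constraint 1 (Z != Y) on D(Z)={3,7,9,10} D(Y)={4,8,10}: no change
Constraint 2 (Z + X = Y) on D(Z)={3,7,9,10} D(X)={3,4,5,7,8} D(Y)={4,8,10}: Z {3,7,9,10}->{3,7}; X {3,4,5,7,8}->{3,5,7}; Y {4,8,10}->{8,10}
So after constraint 2: D(Y) = {8,10}

Answer: {8,10}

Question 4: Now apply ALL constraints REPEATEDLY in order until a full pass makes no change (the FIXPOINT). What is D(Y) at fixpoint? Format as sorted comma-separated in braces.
pass 0 (initial): D(Y)={4,8,10}
pass 1: X {3,4,5,7,8}->{3,5,7}; Y {4,8,10}->{8,10}; Z {3,7,9,10}->{3,7}
pass 2: no change
Fixpoint after 2 passes: D(Y) = {8,10}

Answer: {8,10}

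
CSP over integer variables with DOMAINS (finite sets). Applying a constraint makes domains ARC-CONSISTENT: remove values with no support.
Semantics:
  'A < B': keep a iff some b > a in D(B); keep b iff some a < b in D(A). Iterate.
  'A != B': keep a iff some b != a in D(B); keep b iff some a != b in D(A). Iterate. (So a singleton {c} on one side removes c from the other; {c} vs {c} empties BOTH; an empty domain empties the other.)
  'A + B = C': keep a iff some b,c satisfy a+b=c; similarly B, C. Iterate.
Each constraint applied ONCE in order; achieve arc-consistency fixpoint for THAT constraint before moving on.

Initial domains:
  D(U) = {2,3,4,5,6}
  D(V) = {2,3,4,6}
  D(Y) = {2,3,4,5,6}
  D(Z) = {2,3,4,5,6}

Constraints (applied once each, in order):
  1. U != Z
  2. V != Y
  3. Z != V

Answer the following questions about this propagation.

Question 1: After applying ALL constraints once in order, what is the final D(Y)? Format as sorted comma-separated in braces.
Answer: {2,3,4,5,6}

Derivation:
Constraint 1 (U != Z) on D(U)={2,3,4,5,6} D(Z)={2,3,4,5,6}: no change
Constraint 2 (V != Y) on D(V)={2,3,4,6} D(Y)={2,3,4,5,6}: no change
Constraint 3 (Z != V) on D(Z)={2,3,4,5,6} D(V)={2,3,4,6}: no change
So after all 3 constraints: D(Y) = {2,3,4,5,6}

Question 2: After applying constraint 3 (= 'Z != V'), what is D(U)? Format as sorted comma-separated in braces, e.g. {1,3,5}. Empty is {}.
Constraint 1 (U != Z) on D(U)={2,3,4,5,6} D(Z)={2,3,4,5,6}: no change
Constraint 2 (V != Y) on D(V)={2,3,4,6} D(Y)={2,3,4,5,6}: no change
Constraint 3 (Z != V) on D(Z)={2,3,4,5,6} D(V)={2,3,4,6}: no change
So after constraint 3: D(U) = {2,3,4,5,6}

Answer: {2,3,4,5,6}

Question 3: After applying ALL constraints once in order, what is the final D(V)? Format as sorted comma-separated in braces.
Answer: {2,3,4,6}

Derivation:
Constraint 1 (U != Z) on D(U)={2,3,4,5,6} D(Z)={2,3,4,5,6}: no change
Constraint 2 (V != Y) on D(V)={2,3,4,6} D(Y)={2,3,4,5,6}: no change
Constraint 3 (Z != V) on D(Z)={2,3,4,5,6} D(V)={2,3,4,6}: no change
So after all 3 constraints: D(V) = {2,3,4,6}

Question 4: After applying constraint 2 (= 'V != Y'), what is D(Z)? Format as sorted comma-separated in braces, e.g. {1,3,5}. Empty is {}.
Answer: {2,3,4,5,6}

Derivation:
Constraint 1 (U != Z) on D(U)={2,3,4,5,6} D(Z)={2,3,4,5,6}: no change
Constraint 2 (V != Y) on D(V)={2,3,4,6} D(Y)={2,3,4,5,6}: no change
So after constraint 2: D(Z) = {2,3,4,5,6}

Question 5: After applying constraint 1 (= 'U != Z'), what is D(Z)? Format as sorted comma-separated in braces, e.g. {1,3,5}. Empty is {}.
Answer: {2,3,4,5,6}

Derivation:
Constraint 1 (U != Z) on D(U)={2,3,4,5,6} D(Z)={2,3,4,5,6}: no change
So after constraint 1: D(Z) = {2,3,4,5,6}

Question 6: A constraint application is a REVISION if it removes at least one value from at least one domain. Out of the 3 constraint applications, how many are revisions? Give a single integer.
Constraint 1 (U != Z) on D(U)={2,3,4,5,6} D(Z)={2,3,4,5,6}: no change => not a revision
Constraint 2 (V != Y) on D(V)={2,3,4,6} D(Y)={2,3,4,5,6}: no change => not a revision
Constraint 3 (Z != V) on D(Z)={2,3,4,5,6} D(V)={2,3,4,6}: no change => not a revision
Total revisions = 0

Answer: 0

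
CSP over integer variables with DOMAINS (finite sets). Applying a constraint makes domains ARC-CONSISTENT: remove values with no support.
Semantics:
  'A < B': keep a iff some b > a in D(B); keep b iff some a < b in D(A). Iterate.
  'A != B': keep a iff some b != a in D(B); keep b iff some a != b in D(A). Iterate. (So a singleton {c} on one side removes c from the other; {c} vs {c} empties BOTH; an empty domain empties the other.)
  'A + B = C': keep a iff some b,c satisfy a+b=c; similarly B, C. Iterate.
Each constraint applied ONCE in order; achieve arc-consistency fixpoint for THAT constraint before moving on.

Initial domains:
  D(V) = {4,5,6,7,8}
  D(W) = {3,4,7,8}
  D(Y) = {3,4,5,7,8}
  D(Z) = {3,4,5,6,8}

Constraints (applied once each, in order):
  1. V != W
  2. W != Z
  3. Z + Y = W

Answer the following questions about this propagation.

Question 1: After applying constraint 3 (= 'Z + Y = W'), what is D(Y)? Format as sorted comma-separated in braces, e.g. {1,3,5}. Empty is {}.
Answer: {3,4,5}

Derivation:
Constraint 1 (V != W) on D(V)={4,5,6,7,8} D(W)={3,4,7,8}: no change
Constraint 2 (W != Z) on D(W)={3,4,7,8} D(Z)={3,4,5,6,8}: no change
Constraint 3 (Z + Y = W) on D(Z)={3,4,5,6,8} D(Y)={3,4,5,7,8} D(W)={3,4,7,8}: Z {3,4,5,6,8}->{3,4,5}; Y {3,4,5,7,8}->{3,4,5}; W {3,4,7,8}->{7,8}
So after constraint 3: D(Y) = {3,4,5}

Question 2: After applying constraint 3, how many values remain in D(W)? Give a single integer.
Constraint 1 (V != W) on D(V)={4,5,6,7,8} D(W)={3,4,7,8}: no change
Constraint 2 (W != Z) on D(W)={3,4,7,8} D(Z)={3,4,5,6,8}: no change
Constraint 3 (Z + Y = W) on D(Z)={3,4,5,6,8} D(Y)={3,4,5,7,8} D(W)={3,4,7,8}: Z {3,4,5,6,8}->{3,4,5}; Y {3,4,5,7,8}->{3,4,5}; W {3,4,7,8}->{7,8}
So after constraint 3: D(W)={7,8}, size = 2

Answer: 2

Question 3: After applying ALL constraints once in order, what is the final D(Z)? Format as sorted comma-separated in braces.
Constraint 1 (V != W) on D(V)={4,5,6,7,8} D(W)={3,4,7,8}: no change
Constraint 2 (W != Z) on D(W)={3,4,7,8} D(Z)={3,4,5,6,8}: no change
Constraint 3 (Z + Y = W) on D(Z)={3,4,5,6,8} D(Y)={3,4,5,7,8} D(W)={3,4,7,8}: Z {3,4,5,6,8}->{3,4,5}; Y {3,4,5,7,8}->{3,4,5}; W {3,4,7,8}->{7,8}
So after all 3 constraints: D(Z) = {3,4,5}

Answer: {3,4,5}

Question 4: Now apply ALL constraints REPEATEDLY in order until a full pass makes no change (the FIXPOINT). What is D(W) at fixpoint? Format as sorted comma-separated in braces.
pass 0 (initial): D(W)={3,4,7,8}
pass 1: W {3,4,7,8}->{7,8}; Y {3,4,5,7,8}->{3,4,5}; Z {3,4,5,6,8}->{3,4,5}
pass 2: no change
Fixpoint after 2 passes: D(W) = {7,8}

Answer: {7,8}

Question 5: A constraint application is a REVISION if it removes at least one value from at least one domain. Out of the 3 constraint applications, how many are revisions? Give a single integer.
Answer: 1

Derivation:
Constraint 1 (V != W) on D(V)={4,5,6,7,8} D(W)={3,4,7,8}: no change => not a revision
Constraint 2 (W != Z) on D(W)={3,4,7,8} D(Z)={3,4,5,6,8}: no change => not a revision
Constraint 3 (Z + Y = W) on D(Z)={3,4,5,6,8} D(Y)={3,4,5,7,8} D(W)={3,4,7,8}: Z {3,4,5,6,8}->{3,4,5}; Y {3,4,5,7,8}->{3,4,5}; W {3,4,7,8}->{7,8} => REVISION
Total revisions = 1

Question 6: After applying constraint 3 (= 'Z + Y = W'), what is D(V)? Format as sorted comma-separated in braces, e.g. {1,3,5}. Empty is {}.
Constraint 1 (V != W) on D(V)={4,5,6,7,8} D(W)={3,4,7,8}: no change
Constraint 2 (W != Z) on D(W)={3,4,7,8} D(Z)={3,4,5,6,8}: no change
Constraint 3 (Z + Y = W) on D(Z)={3,4,5,6,8} D(Y)={3,4,5,7,8} D(W)={3,4,7,8}: Z {3,4,5,6,8}->{3,4,5}; Y {3,4,5,7,8}->{3,4,5}; W {3,4,7,8}->{7,8}
So after constraint 3: D(V) = {4,5,6,7,8}

Answer: {4,5,6,7,8}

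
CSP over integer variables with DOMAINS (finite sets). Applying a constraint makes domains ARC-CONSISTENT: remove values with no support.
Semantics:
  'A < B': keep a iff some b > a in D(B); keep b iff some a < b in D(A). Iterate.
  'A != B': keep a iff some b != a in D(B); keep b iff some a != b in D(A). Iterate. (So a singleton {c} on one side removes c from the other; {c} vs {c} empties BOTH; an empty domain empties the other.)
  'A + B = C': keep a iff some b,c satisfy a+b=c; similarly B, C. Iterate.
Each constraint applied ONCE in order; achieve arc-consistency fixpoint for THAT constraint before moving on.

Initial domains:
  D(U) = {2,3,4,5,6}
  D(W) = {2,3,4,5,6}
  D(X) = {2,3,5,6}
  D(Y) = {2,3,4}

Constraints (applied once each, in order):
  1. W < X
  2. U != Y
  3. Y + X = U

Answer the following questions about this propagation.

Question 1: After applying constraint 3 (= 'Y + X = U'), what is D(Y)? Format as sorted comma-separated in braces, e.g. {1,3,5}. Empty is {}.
Constraint 1 (W < X) on D(W)={2,3,4,5,6} D(X)={2,3,5,6}: W {2,3,4,5,6}->{2,3,4,5}; X {2,3,5,6}->{3,5,6}
Constraint 2 (U != Y) on D(U)={2,3,4,5,6} D(Y)={2,3,4}: no change
Constraint 3 (Y + X = U) on D(Y)={2,3,4} D(X)={3,5,6} D(U)={2,3,4,5,6}: Y {2,3,4}->{2,3}; X {3,5,6}->{3}; U {2,3,4,5,6}->{5,6}
So after constraint 3: D(Y) = {2,3}

Answer: {2,3}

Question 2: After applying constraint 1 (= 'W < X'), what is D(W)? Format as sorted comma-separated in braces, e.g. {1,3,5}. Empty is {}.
Constraint 1 (W < X) on D(W)={2,3,4,5,6} D(X)={2,3,5,6}: W {2,3,4,5,6}->{2,3,4,5}; X {2,3,5,6}->{3,5,6}
So after constraint 1: D(W) = {2,3,4,5}

Answer: {2,3,4,5}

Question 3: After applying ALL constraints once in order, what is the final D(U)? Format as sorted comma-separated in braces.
Constraint 1 (W < X) on D(W)={2,3,4,5,6} D(X)={2,3,5,6}: W {2,3,4,5,6}->{2,3,4,5}; X {2,3,5,6}->{3,5,6}
Constraint 2 (U != Y) on D(U)={2,3,4,5,6} D(Y)={2,3,4}: no change
Constraint 3 (Y + X = U) on D(Y)={2,3,4} D(X)={3,5,6} D(U)={2,3,4,5,6}: Y {2,3,4}->{2,3}; X {3,5,6}->{3}; U {2,3,4,5,6}->{5,6}
So after all 3 constraints: D(U) = {5,6}

Answer: {5,6}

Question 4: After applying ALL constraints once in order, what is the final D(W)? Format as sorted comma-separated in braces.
Answer: {2,3,4,5}

Derivation:
Constraint 1 (W < X) on D(W)={2,3,4,5,6} D(X)={2,3,5,6}: W {2,3,4,5,6}->{2,3,4,5}; X {2,3,5,6}->{3,5,6}
Constraint 2 (U != Y) on D(U)={2,3,4,5,6} D(Y)={2,3,4}: no change
Constraint 3 (Y + X = U) on D(Y)={2,3,4} D(X)={3,5,6} D(U)={2,3,4,5,6}: Y {2,3,4}->{2,3}; X {3,5,6}->{3}; U {2,3,4,5,6}->{5,6}
So after all 3 constraints: D(W) = {2,3,4,5}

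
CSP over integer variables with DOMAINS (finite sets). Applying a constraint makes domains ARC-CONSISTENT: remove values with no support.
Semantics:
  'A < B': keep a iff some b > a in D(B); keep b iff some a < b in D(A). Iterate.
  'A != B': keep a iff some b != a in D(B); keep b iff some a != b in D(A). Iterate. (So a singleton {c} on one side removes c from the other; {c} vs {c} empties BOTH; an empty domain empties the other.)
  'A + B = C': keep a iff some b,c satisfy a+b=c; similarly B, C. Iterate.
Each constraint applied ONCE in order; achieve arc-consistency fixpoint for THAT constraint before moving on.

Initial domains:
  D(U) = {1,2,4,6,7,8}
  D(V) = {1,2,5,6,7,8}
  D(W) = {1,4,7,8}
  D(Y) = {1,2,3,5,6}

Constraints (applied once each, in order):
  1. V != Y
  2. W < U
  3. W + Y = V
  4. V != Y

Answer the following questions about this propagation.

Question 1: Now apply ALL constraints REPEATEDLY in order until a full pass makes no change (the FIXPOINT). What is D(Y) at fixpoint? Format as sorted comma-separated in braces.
Answer: {1,2,3,5,6}

Derivation:
pass 0 (initial): D(Y)={1,2,3,5,6}
pass 1: U {1,2,4,6,7,8}->{2,4,6,7,8}; V {1,2,5,6,7,8}->{2,5,6,7,8}; W {1,4,7,8}->{1,4,7}
pass 2: no change
Fixpoint after 2 passes: D(Y) = {1,2,3,5,6}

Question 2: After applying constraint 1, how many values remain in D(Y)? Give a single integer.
Answer: 5

Derivation:
Constraint 1 (V != Y) on D(V)={1,2,5,6,7,8} D(Y)={1,2,3,5,6}: no change
So after constraint 1: D(Y)={1,2,3,5,6}, size = 5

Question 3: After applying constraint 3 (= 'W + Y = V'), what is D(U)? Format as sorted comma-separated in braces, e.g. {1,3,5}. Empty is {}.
Constraint 1 (V != Y) on D(V)={1,2,5,6,7,8} D(Y)={1,2,3,5,6}: no change
Constraint 2 (W < U) on D(W)={1,4,7,8} D(U)={1,2,4,6,7,8}: W {1,4,7,8}->{1,4,7}; U {1,2,4,6,7,8}->{2,4,6,7,8}
Constraint 3 (W + Y = V) on D(W)={1,4,7} D(Y)={1,2,3,5,6} D(V)={1,2,5,6,7,8}: V {1,2,5,6,7,8}->{2,5,6,7,8}
So after constraint 3: D(U) = {2,4,6,7,8}

Answer: {2,4,6,7,8}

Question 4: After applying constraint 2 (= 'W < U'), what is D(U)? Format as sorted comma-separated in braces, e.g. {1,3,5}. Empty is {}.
Answer: {2,4,6,7,8}

Derivation:
Constraint 1 (V != Y) on D(V)={1,2,5,6,7,8} D(Y)={1,2,3,5,6}: no change
Constraint 2 (W < U) on D(W)={1,4,7,8} D(U)={1,2,4,6,7,8}: W {1,4,7,8}->{1,4,7}; U {1,2,4,6,7,8}->{2,4,6,7,8}
So after constraint 2: D(U) = {2,4,6,7,8}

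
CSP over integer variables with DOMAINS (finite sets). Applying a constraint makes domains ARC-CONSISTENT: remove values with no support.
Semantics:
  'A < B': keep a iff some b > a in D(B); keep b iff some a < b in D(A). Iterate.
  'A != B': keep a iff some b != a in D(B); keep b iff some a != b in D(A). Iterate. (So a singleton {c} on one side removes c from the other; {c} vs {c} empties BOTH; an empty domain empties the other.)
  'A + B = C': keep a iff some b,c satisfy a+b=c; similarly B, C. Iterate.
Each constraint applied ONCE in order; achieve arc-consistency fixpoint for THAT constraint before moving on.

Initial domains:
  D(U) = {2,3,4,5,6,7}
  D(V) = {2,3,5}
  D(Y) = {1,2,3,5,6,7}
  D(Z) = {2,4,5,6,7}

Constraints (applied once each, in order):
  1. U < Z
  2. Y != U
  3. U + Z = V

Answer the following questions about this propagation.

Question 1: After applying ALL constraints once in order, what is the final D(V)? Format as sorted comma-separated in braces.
Constraint 1 (U < Z) on D(U)={2,3,4,5,6,7} D(Z)={2,4,5,6,7}: U {2,3,4,5,6,7}->{2,3,4,5,6}; Z {2,4,5,6,7}->{4,5,6,7}
Constraint 2 (Y != U) on D(Y)={1,2,3,5,6,7} D(U)={2,3,4,5,6}: no change
Constraint 3 (U + Z = V) on D(U)={2,3,4,5,6} D(Z)={4,5,6,7} D(V)={2,3,5}: U {2,3,4,5,6}->{}; Z {4,5,6,7}->{}; V {2,3,5}->{}
So after all 3 constraints: D(V) = {}

Answer: {}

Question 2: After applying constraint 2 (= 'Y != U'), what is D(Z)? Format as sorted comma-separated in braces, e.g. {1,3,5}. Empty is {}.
Constraint 1 (U < Z) on D(U)={2,3,4,5,6,7} D(Z)={2,4,5,6,7}: U {2,3,4,5,6,7}->{2,3,4,5,6}; Z {2,4,5,6,7}->{4,5,6,7}
Constraint 2 (Y != U) on D(Y)={1,2,3,5,6,7} D(U)={2,3,4,5,6}: no change
So after constraint 2: D(Z) = {4,5,6,7}

Answer: {4,5,6,7}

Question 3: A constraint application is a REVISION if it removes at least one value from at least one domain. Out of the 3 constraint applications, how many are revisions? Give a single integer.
Answer: 2

Derivation:
Constraint 1 (U < Z) on D(U)={2,3,4,5,6,7} D(Z)={2,4,5,6,7}: U {2,3,4,5,6,7}->{2,3,4,5,6}; Z {2,4,5,6,7}->{4,5,6,7} => REVISION
Constraint 2 (Y != U) on D(Y)={1,2,3,5,6,7} D(U)={2,3,4,5,6}: no change => not a revision
Constraint 3 (U + Z = V) on D(U)={2,3,4,5,6} D(Z)={4,5,6,7} D(V)={2,3,5}: U {2,3,4,5,6}->{}; Z {4,5,6,7}->{}; V {2,3,5}->{} => REVISION
Total revisions = 2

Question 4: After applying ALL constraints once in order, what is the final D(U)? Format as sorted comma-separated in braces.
Answer: {}

Derivation:
Constraint 1 (U < Z) on D(U)={2,3,4,5,6,7} D(Z)={2,4,5,6,7}: U {2,3,4,5,6,7}->{2,3,4,5,6}; Z {2,4,5,6,7}->{4,5,6,7}
Constraint 2 (Y != U) on D(Y)={1,2,3,5,6,7} D(U)={2,3,4,5,6}: no change
Constraint 3 (U + Z = V) on D(U)={2,3,4,5,6} D(Z)={4,5,6,7} D(V)={2,3,5}: U {2,3,4,5,6}->{}; Z {4,5,6,7}->{}; V {2,3,5}->{}
So after all 3 constraints: D(U) = {}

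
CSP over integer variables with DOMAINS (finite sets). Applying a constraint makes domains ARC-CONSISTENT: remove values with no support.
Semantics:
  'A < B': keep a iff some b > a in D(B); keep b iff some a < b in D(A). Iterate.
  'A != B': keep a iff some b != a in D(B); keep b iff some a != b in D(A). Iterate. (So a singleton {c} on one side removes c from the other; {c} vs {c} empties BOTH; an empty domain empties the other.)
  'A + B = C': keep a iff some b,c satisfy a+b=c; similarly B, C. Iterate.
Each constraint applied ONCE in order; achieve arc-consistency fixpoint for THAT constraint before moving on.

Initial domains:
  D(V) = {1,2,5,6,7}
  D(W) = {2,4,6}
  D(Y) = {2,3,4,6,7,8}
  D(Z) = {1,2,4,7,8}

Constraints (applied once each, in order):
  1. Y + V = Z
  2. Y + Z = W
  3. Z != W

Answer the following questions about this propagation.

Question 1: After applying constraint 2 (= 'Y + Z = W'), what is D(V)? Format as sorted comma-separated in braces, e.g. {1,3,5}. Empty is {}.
Constraint 1 (Y + V = Z) on D(Y)={2,3,4,6,7,8} D(V)={1,2,5,6,7} D(Z)={1,2,4,7,8}: Y {2,3,4,6,7,8}->{2,3,6,7}; V {1,2,5,6,7}->{1,2,5,6}; Z {1,2,4,7,8}->{4,7,8}
Constraint 2 (Y + Z = W) on D(Y)={2,3,6,7} D(Z)={4,7,8} D(W)={2,4,6}: Y {2,3,6,7}->{2}; Z {4,7,8}->{4}; W {2,4,6}->{6}
So after constraint 2: D(V) = {1,2,5,6}

Answer: {1,2,5,6}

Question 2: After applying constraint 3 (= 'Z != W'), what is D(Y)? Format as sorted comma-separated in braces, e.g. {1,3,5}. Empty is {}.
Answer: {2}

Derivation:
Constraint 1 (Y + V = Z) on D(Y)={2,3,4,6,7,8} D(V)={1,2,5,6,7} D(Z)={1,2,4,7,8}: Y {2,3,4,6,7,8}->{2,3,6,7}; V {1,2,5,6,7}->{1,2,5,6}; Z {1,2,4,7,8}->{4,7,8}
Constraint 2 (Y + Z = W) on D(Y)={2,3,6,7} D(Z)={4,7,8} D(W)={2,4,6}: Y {2,3,6,7}->{2}; Z {4,7,8}->{4}; W {2,4,6}->{6}
Constraint 3 (Z != W) on D(Z)={4} D(W)={6}: no change
So after constraint 3: D(Y) = {2}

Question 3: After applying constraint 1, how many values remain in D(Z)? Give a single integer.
Constraint 1 (Y + V = Z) on D(Y)={2,3,4,6,7,8} D(V)={1,2,5,6,7} D(Z)={1,2,4,7,8}: Y {2,3,4,6,7,8}->{2,3,6,7}; V {1,2,5,6,7}->{1,2,5,6}; Z {1,2,4,7,8}->{4,7,8}
So after constraint 1: D(Z)={4,7,8}, size = 3

Answer: 3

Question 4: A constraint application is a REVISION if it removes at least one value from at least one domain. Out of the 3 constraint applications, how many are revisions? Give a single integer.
Constraint 1 (Y + V = Z) on D(Y)={2,3,4,6,7,8} D(V)={1,2,5,6,7} D(Z)={1,2,4,7,8}: Y {2,3,4,6,7,8}->{2,3,6,7}; V {1,2,5,6,7}->{1,2,5,6}; Z {1,2,4,7,8}->{4,7,8} => REVISION
Constraint 2 (Y + Z = W) on D(Y)={2,3,6,7} D(Z)={4,7,8} D(W)={2,4,6}: Y {2,3,6,7}->{2}; Z {4,7,8}->{4}; W {2,4,6}->{6} => REVISION
Constraint 3 (Z != W) on D(Z)={4} D(W)={6}: no change => not a revision
Total revisions = 2

Answer: 2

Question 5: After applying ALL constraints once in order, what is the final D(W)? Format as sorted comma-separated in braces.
Answer: {6}

Derivation:
Constraint 1 (Y + V = Z) on D(Y)={2,3,4,6,7,8} D(V)={1,2,5,6,7} D(Z)={1,2,4,7,8}: Y {2,3,4,6,7,8}->{2,3,6,7}; V {1,2,5,6,7}->{1,2,5,6}; Z {1,2,4,7,8}->{4,7,8}
Constraint 2 (Y + Z = W) on D(Y)={2,3,6,7} D(Z)={4,7,8} D(W)={2,4,6}: Y {2,3,6,7}->{2}; Z {4,7,8}->{4}; W {2,4,6}->{6}
Constraint 3 (Z != W) on D(Z)={4} D(W)={6}: no change
So after all 3 constraints: D(W) = {6}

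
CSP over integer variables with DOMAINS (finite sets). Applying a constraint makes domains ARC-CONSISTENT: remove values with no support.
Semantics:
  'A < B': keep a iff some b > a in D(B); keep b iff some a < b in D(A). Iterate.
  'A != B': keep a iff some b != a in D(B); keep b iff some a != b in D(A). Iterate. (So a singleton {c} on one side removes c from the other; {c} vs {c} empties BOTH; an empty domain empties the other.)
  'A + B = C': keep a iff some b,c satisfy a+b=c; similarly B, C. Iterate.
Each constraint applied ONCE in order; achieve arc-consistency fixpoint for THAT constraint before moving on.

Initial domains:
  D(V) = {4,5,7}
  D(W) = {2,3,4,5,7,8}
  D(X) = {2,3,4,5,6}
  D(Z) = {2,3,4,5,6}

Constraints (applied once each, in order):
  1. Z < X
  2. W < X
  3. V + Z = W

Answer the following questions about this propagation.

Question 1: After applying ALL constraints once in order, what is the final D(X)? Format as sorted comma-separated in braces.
Constraint 1 (Z < X) on D(Z)={2,3,4,5,6} D(X)={2,3,4,5,6}: Z {2,3,4,5,6}->{2,3,4,5}; X {2,3,4,5,6}->{3,4,5,6}
Constraint 2 (W < X) on D(W)={2,3,4,5,7,8} D(X)={3,4,5,6}: W {2,3,4,5,7,8}->{2,3,4,5}
Constraint 3 (V + Z = W) on D(V)={4,5,7} D(Z)={2,3,4,5} D(W)={2,3,4,5}: V {4,5,7}->{}; Z {2,3,4,5}->{}; W {2,3,4,5}->{}
So after all 3 constraints: D(X) = {3,4,5,6}

Answer: {3,4,5,6}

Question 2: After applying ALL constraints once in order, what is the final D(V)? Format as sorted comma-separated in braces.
Constraint 1 (Z < X) on D(Z)={2,3,4,5,6} D(X)={2,3,4,5,6}: Z {2,3,4,5,6}->{2,3,4,5}; X {2,3,4,5,6}->{3,4,5,6}
Constraint 2 (W < X) on D(W)={2,3,4,5,7,8} D(X)={3,4,5,6}: W {2,3,4,5,7,8}->{2,3,4,5}
Constraint 3 (V + Z = W) on D(V)={4,5,7} D(Z)={2,3,4,5} D(W)={2,3,4,5}: V {4,5,7}->{}; Z {2,3,4,5}->{}; W {2,3,4,5}->{}
So after all 3 constraints: D(V) = {}

Answer: {}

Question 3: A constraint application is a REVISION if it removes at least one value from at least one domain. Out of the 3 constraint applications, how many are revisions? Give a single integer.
Constraint 1 (Z < X) on D(Z)={2,3,4,5,6} D(X)={2,3,4,5,6}: Z {2,3,4,5,6}->{2,3,4,5}; X {2,3,4,5,6}->{3,4,5,6} => REVISION
Constraint 2 (W < X) on D(W)={2,3,4,5,7,8} D(X)={3,4,5,6}: W {2,3,4,5,7,8}->{2,3,4,5} => REVISION
Constraint 3 (V + Z = W) on D(V)={4,5,7} D(Z)={2,3,4,5} D(W)={2,3,4,5}: V {4,5,7}->{}; Z {2,3,4,5}->{}; W {2,3,4,5}->{} => REVISION
Total revisions = 3

Answer: 3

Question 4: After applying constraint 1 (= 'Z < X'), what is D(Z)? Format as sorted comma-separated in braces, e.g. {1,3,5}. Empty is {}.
Constraint 1 (Z < X) on D(Z)={2,3,4,5,6} D(X)={2,3,4,5,6}: Z {2,3,4,5,6}->{2,3,4,5}; X {2,3,4,5,6}->{3,4,5,6}
So after constraint 1: D(Z) = {2,3,4,5}

Answer: {2,3,4,5}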